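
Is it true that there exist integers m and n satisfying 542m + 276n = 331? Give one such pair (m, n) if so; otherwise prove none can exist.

gcd(542, 276) = 2, so every integer of the form 542m + 276n is a multiple of 2.
However 331 leaves remainder 1 on division by 2.
Hence no integers m, n satisfy the equation.

No, no such integers exist.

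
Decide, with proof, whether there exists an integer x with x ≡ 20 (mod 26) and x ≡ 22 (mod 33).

The moduli 26 and 33 are coprime, so by the Chinese Remainder Theorem a unique solution modulo 858 exists.
Write x = 20 + 26t and require 20 + 26t ≡ 22 (mod 33), i.e. 26t ≡ 2 (mod 33).
Note 26·14 = 364 ≡ 1 (mod 33) (as 364 − 1 = 11·33), so 26⁻¹ ≡ 14.
Multiplying by 14: t ≡ 14·2 = 28 (mod 33).
With t = 28: x = 20 + 26·28 = 748.
Check: 748 mod 26 = 20, 748 mod 33 = 22. ✓

x = 748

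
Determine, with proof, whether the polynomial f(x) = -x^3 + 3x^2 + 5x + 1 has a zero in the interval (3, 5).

f(3) = 16 and f(5) = -24, which have opposite signs.
Since f is a polynomial it is continuous on [3, 5].
By the Intermediate Value Theorem, f takes the value 0 somewhere in the open interval.

Such a root exists.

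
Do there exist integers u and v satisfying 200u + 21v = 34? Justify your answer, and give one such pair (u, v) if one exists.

u = 5, v = -46

Since gcd(200, 21) = 1, every integer is an integer combination of 200 and 21.
Dividing repeatedly: 200 = 9·21 + 11, 21 = 1·11 + 10, 11 = 1·10 + 1, 10 = 10·1 + 0.
Unwinding: 1 = 11 − 1·10 = 11 − (21 − 1·11) = −21 + 2·11 = −21 + 2·(200 − 9·21) = 2·200 − 19·21, i.e. 200·2 + 21·(-19) = 1.
Scaling by 34 gives the particular solution (u, v) = (68, -646).
Subtracting 3·21 from u and adding 3·200 to v gives the tidier solution (5, -46).
Check: 200·5 + 21·(-46) = 1000 − 966 = 34. ✓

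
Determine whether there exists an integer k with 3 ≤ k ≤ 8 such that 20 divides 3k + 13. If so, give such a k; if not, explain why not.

The values of 3k + 13 for k = 3, 4, …, 8 are 22, 25, 28, 31, 34, 37; reduced mod 20 these are 2, 5, 8, 11, 14, 17.
The residue 0 does not occur, so no k in [3, 8] makes 3k + 13 a multiple of 20.

No such integer k in that range exists.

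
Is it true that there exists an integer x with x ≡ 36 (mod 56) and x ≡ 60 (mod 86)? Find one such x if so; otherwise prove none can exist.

Here gcd(56, 86) = 2, and both 36 and 60 leave remainder 0 mod 2, so the system is consistent.
Put x = 36 + 56t, so we need 56t ≡ 24 (mod 86), equivalently (divide by 2) 28t ≡ 12 (mod 43).
To invert 28 modulo 43: 43 = 1·28 + 15, 28 = 1·15 + 13, 15 = 1·13 + 2, 13 = 6·2 + 1, 2 = 2·1 + 0, and unwinding, 1 = 13 − 6·2 = 13 − 6·(15 − 1·13) = −6·15 + 7·13 = −6·15 + 7·(28 − 1·15) = 7·28 − 13·15 = 7·28 − 13·(43 − 1·28) = −13·43 + 20·28. Thus 28⁻¹ ≡ 20 (mod 43).
Therefore t ≡ 20·12 = 240 ≡ 25 (mod 43).
Then x = 36 + 56·25 = 1436.
Indeed 1436 ≡ 36 (mod 56) and 1436 ≡ 60 (mod 86).

x = 1436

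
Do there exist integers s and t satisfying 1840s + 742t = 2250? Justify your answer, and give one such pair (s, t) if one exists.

s = 221, t = -545

Since gcd(1840, 742) = 2 and 2250 = 2·1125, Bézout's identity guarantees a solution.
Dividing through by 2 reduces the equation to 920s + 371t = 1125.
Euclidean algorithm: 920 = 2·371 + 178, 371 = 2·178 + 15, 178 = 11·15 + 13, 15 = 1·13 + 2, 13 = 6·2 + 1, 2 = 2·1 + 0.
Back-substituting, 1 = 13 − 6·2 = 13 − 6·(15 − 1·13) = −6·15 + 7·13 = −6·15 + 7·(178 − 11·15) = 7·178 − 83·15 = 7·178 − 83·(371 − 2·178) = −83·371 + 173·178 = −83·371 + 173·(920 − 2·371) = 173·920 − 429·371; that is, 920·173 + 371·(-429) = 1.
Scaling by 1125 gives the particular solution (s, t) = (194625, -482625).
Shifting by a multiple of (371, −920) keeps it a solution: s = 194625 − 524·371 = 221, t = -482625 + 524·920 = -545.
Check: 1840·221 + 742·(-545) = 406640 − 404390 = 2250. ✓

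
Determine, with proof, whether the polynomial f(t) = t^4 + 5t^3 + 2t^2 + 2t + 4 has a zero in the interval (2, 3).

f has no root in that interval.

The endpoint values f(2) = 72 and f(3) = 244 are both positive. Claim: f(t) > 0 for every t in (2, 3).
Shift to the endpoint 2: with t = 2 + u (0 < u < 1), one computes f(2 + u) = u^4 + 13u^3 + 56u^2 + 102u + 72.
The nonzero coefficients here are all positive, so for u > 0 every term is positive (or zero), and the constant term 72 is strictly positive.
So f is strictly positive on (2, 3); no root exists in the interval.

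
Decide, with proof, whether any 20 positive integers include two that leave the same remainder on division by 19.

Each integer lies in one of the 19 residue classes modulo 19.
With 20 integers and only 19 classes, the pigeonhole principle forces two of them, say a and b, into the same class.
So a and b have equal remainders mod 19, which is exactly what was to be shown.

True.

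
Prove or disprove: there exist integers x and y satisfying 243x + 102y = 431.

Any value of 243x + 102y is a multiple of gcd(243, 102) = 3.
But 431 is not a multiple of 3 (it leaves remainder 2).
So the equation is unsolvable over ℤ.

No, no such integers exist.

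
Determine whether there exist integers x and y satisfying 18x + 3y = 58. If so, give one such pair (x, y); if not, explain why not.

No, no such integers exist.

Any value of 18x + 3y is a multiple of gcd(18, 3) = 3.
However 58 leaves remainder 1 on division by 3.
Hence no integers x, y satisfy the equation.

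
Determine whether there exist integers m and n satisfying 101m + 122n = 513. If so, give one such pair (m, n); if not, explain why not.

101 and 122 are coprime, so 101m + 122n ranges over all of ℤ.
Run the Euclidean algorithm on 122 and 101: 122 = 1·101 + 21, 101 = 4·21 + 17, 21 = 1·17 + 4, 17 = 4·4 + 1, 4 = 4·1 + 0.
Unwinding: 1 = 17 − 4·4 = 17 − 4·(21 − 1·17) = −4·21 + 5·17 = −4·21 + 5·(101 − 4·21) = 5·101 − 24·21 = 5·101 − 24·(122 − 1·101) = −24·122 + 29·101, i.e. 101·29 + 122·(-24) = 1.
Scaling by 513 gives the particular solution (m, n) = (14877, -12312).
The general solution is m = 14877 + 122k, n = -12312 − 101k; taking k = -121 gives the smaller pair m = 115, n = -91.
Check: 101·115 + 122·(-91) = 11615 − 11102 = 513. ✓

m = 115, n = -91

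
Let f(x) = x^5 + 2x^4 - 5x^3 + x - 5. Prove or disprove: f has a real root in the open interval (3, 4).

The endpoint values f(3) = 268 and f(4) = 1215 are both positive. Claim: f(x) > 0 for every x in (3, 4).
Shift to the endpoint 3: with x = 3 + u (0 < u < 1), one computes f(3 + u) = u^5 + 17u^4 + 109u^3 + 333u^2 + 487u + 268.
The nonzero coefficients here are all positive, so for u > 0 every term is positive (or zero), and the constant term 268 is strictly positive.
Therefore f(x) > 0 throughout (3, 4), and f has no zero there.

f has no root in that interval.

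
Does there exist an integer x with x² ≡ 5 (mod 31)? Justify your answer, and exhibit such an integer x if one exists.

x = 25

x = 25 works: 25² = 625, and 625 − 5 = 620 = 20·31.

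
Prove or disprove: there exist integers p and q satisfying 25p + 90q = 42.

There are no such integers.

Any value of 25p + 90q is a multiple of gcd(25, 90) = 5.
However 42 leaves remainder 2 on division by 5.
So the equation is unsolvable over ℤ.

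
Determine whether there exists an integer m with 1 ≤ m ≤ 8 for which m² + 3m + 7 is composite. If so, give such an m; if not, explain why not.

m = 3

At m = 3: 3² + 3·3 + 7 = 25 = 5·5, which is composite.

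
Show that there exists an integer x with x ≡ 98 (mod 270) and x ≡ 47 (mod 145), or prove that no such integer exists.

Reduce both congruences modulo 5, which divides 270 and 145: they say x ≡ 98 (mod 5) and x ≡ 47 (mod 5).
But 98 mod 5 = 3 while 47 mod 5 = 2, a contradiction.
So no integer satisfies both congruences.

No such integer exists.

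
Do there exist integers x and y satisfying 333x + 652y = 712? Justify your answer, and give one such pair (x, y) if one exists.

x = 288, y = -146

333 and 652 are coprime, so 333x + 652y ranges over all of ℤ.
Run the Euclidean algorithm on 652 and 333: 652 = 1·333 + 319, 333 = 1·319 + 14, 319 = 22·14 + 11, 14 = 1·11 + 3, 11 = 3·3 + 2, 3 = 1·2 + 1, 2 = 2·1 + 0.
Unwinding: 1 = 3 − 1·2 = 3 − (11 − 3·3) = −11 + 4·3 = −11 + 4·(14 − 1·11) = 4·14 − 5·11 = 4·14 − 5·(319 − 22·14) = −5·319 + 114·14 = −5·319 + 114·(333 − 1·319) = 114·333 − 119·319 = 114·333 − 119·(652 − 1·333) = −119·652 + 233·333, i.e. 333·233 + 652·(-119) = 1.
Times 712: 333·165896 + 652·(-84728) = 712, so (165896, -84728) solves it.
The general solution is x = 165896 + 652k, y = -84728 − 333k; taking k = -254 gives the smaller pair x = 288, y = -146.
Indeed 333·288 + 652·(-146) = 95904 − 95192 = 712.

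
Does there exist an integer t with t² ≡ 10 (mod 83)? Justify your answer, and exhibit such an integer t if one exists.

t = 50

t = 50 works: 50² = 2500, and 2500 − 10 = 2490 = 30·83.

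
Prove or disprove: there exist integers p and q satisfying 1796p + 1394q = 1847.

gcd(1796, 1394) = 2, so every integer of the form 1796p + 1394q is a multiple of 2.
But 1847 = 2·923 + 1, so 2 ∤ 1847.
Therefore 1796p + 1394q = 1847 has no solution in integers.

No such integers exist.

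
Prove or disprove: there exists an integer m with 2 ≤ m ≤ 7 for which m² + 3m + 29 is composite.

m = 4

At m = 4: 4² + 3·4 + 29 = 57 = 3·19, which is composite.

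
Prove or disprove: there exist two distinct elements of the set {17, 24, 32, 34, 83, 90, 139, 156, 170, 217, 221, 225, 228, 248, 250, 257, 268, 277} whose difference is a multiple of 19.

Two integers differ by a multiple of 19 exactly when they have the same residue mod 19. The residues are 17↦17, 24↦5, 32↦13, 34↦15, 83↦7, 90↦14, 139↦6, 156↦4, 170↦18, 217↦8, 221↦12, 225↦16, 228↦0, 248↦1, 250↦3, 257↦10, 268↦2, 277↦11.
No residue repeats among the 18 elements, so no pair has difference ≡ 0 (mod 19).

There is no such pair.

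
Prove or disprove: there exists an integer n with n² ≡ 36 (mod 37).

n = 31 works: 31² = 961, and 961 − 36 = 925 = 25·37.

n = 31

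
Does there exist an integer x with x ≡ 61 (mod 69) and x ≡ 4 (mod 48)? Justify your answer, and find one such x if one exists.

Here gcd(69, 48) = 3, and both 61 and 4 leave remainder 1 mod 3, so the system is consistent.
Put x = 61 + 69t, so we need 69t ≡ 39 (mod 48), equivalently (divide by 3) 23t ≡ 13 (mod 16).
23 ≡ 7 (mod 16), so this reads 7t ≡ 13 (mod 16). Note 7·7 = 49 ≡ 1 (mod 16) (as 49 − 1 = 3·16), so 7⁻¹ ≡ 7.
Multiplying by 7: t ≡ 7·13 = 91 ≡ 11 (mod 16).
Then x = 61 + 69·11 = 820.
Verify: 820 = 11·69 + 61 and 820 = 17·48 + 4. ✓

x = 820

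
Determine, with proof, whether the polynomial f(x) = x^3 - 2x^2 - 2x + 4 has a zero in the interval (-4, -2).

The endpoint values f(-4) = -84 and f(-2) = -8 are both negative. Claim: f(x) < 0 for every x in (-4, -2).
Shift to the endpoint -2: with x = -2 − u (0 < u < 2), one computes f(-2 − u) = -u^3 - 8u^2 - 18u - 8.
The nonzero coefficients here are all negative, so for u > 0 every term is negative (or zero), and the constant term -8 is strictly negative.
Therefore f(x) < 0 throughout (-4, -2), and f has no zero there.

f has no root in that interval.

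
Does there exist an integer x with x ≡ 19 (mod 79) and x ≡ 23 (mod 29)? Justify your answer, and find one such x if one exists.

x = 1125

Since 79 and 29 share no common factor, CRT says the pair of congruences has a solution (unique mod 2291).
Write x = 19 + 79t and require 19 + 79t ≡ 23 (mod 29), i.e. 79t ≡ 4 (mod 29).
79 ≡ 21 (mod 29), so this reads 21t ≡ 4 (mod 29). To invert 21 modulo 29: 29 = 1·21 + 8, 21 = 2·8 + 5, 8 = 1·5 + 3, 5 = 1·3 + 2, 3 = 1·2 + 1, 2 = 2·1 + 0, and unwinding, 1 = 3 − 1·2 = 3 − (5 − 1·3) = −5 + 2·3 = −5 + 2·(8 − 1·5) = 2·8 − 3·5 = 2·8 − 3·(21 − 2·8) = −3·21 + 8·8 = −3·21 + 8·(29 − 1·21) = 8·29 − 11·21. Thus 21⁻¹ ≡ -11 ≡ 18 (mod 29).
Multiplying by 18: t ≡ 18·4 = 72 ≡ 14 (mod 29).
Taking t = 14 gives x = 19 + 79·14 = 1125.
Indeed 1125 ≡ 19 (mod 79) and 1125 ≡ 23 (mod 29).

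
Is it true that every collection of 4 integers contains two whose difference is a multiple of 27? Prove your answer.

No; for instance {54, 55, 56, 57} is a counterexample.

Take the 4 consecutive integers 54, 55, 56, 57: their residues mod 27 are all distinct because 4 ≤ 27.
No two share a residue, so no pair has difference divisible by 27; the claim fails for this set.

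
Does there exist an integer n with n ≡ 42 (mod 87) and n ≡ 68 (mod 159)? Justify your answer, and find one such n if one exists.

Reduce both congruences modulo 3, which divides 87 and 159: they say n ≡ 42 (mod 3) and n ≡ 68 (mod 3).
These are incompatible: 42 − 68 = -26 is not divisible by 3.
Hence the system has no solution.

No, no such integer exists.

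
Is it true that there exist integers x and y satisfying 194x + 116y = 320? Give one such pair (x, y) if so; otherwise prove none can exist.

x = 16, y = -24

gcd(194, 116) = 2, and 2 divides 320, so integer solutions exist.
Dividing through by 2 reduces the equation to 97x + 58y = 160.
Euclidean algorithm: 97 = 1·58 + 39, 58 = 1·39 + 19, 39 = 2·19 + 1, 19 = 19·1 + 0.
Working back up the chain: 1 = 39 − 2·19 = 39 − 2·(58 − 1·39) = −2·58 + 3·39 = −2·58 + 3·(97 − 1·58) = 3·97 − 5·58. So 97·3 + 58·(-5) = 1.
Multiplying through by 160: x = 3·160 = 480, y = (-5)·160 = -800 is a solution.
Shifting by a multiple of (58, −97) keeps it a solution: x = 480 − 8·58 = 16, y = -800 + 8·97 = -24.
Indeed 194·16 + 116·(-24) = 3104 − 2784 = 320.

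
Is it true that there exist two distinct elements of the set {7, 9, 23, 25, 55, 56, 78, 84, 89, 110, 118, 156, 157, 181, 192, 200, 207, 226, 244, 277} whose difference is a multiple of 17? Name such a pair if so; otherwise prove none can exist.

The pair (23, 244) works.

Reduce each element mod 17: 7↦7, 9↦9, 23↦6, 25↦8, 55↦4, 56↦5, 78↦10, 84↦16, 89↦4, 110↦8, 118↦16, 156↦3, 157↦4, 181↦11, 192↦5, 200↦13, 207↦3, 226↦5, 244↦6, 277↦5. The residue 6 repeats (at 23 and 244), and 244 − 23 = 221 = 13·17.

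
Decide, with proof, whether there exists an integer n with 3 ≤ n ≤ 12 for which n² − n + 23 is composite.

n = 11

At n = 11: 11² − 11 + 23 = 133 = 7·19, which is composite.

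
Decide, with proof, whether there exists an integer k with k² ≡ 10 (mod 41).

Take k = 25. Then 25² = 625 = 15·41 + 10, so 25² ≡ 10 (mod 41).

k = 25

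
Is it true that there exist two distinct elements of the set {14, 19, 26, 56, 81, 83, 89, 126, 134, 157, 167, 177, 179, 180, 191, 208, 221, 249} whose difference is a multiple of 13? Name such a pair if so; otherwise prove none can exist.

Yes: 14 and 157.

Reduce each element mod 13: 14↦1, 19↦6, 26↦0, 56↦4, 81↦3, 83↦5, 89↦11, 126↦9, 134↦4, 157↦1, 167↦11, 177↦8, 179↦10, 180↦11, 191↦9, 208↦0, 221↦0, 249↦2. The residue 1 repeats (at 14 and 157), and 157 − 14 = 143 = 11·13.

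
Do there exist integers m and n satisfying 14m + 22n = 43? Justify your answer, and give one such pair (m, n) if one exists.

There are no such integers.

Both 14 and 22 are divisible by gcd(14, 22) = 2, hence so is any combination 14m + 22n.
But 43 = 2·21 + 1, so 2 ∤ 43.
Hence no integers m, n satisfy the equation.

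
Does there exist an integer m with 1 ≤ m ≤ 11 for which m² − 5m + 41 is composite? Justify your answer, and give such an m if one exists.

m = 9

At m = 9: 9² − 5·9 + 41 = 77 = 7·11, which is composite.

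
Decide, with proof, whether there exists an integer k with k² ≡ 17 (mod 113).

There is no such integer.

113 is prime, so by Euler's criterion 17 is a square mod 113 iff 17^((113−1)/2) = 17^56 ≡ 1 (mod 113).
Repeated squaring mod 113: 17^2 = 289 ≡ 63; 17^4 ≡ 63² = 3969 ≡ 14; 17^8 ≡ 14² = 196 ≡ 83; 17^16 ≡ 83² = 6889 ≡ 109; 17^32 ≡ 109² = 11881 ≡ 16.
Since 56 = 32 + 16 + 8, 17^56 ≡ 16 · 109 · 83; multiplying out mod 113: 16·109 = 1744 ≡ 49, then 49·83 = 4067 ≡ 112. Thus 17^56 ≡ 112 ≡ −1 (mod 113).
The value −1 means 17 is a non-residue modulo 113, so k² ≡ 17 (mod 113) is impossible.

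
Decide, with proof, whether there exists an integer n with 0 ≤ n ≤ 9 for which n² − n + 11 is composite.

There is no such integer n in that range.

The values for n = 0, 1, …, 9 are 11, 11, 13, 17, 23, 31, 41, 53, 67, 83, and each of these is prime.
So no value in the range makes the expression composite.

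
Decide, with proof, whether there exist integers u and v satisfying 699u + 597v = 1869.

u = 71, v = -80

Every value of 699u + 597v is a multiple of gcd(699, 597) = 3; since 3 ∣ 1869, solutions exist.
Dividing through by 3 reduces the equation to 233u + 199v = 623.
Dividing repeatedly: 233 = 1·199 + 34, 199 = 5·34 + 29, 34 = 1·29 + 5, 29 = 5·5 + 4, 5 = 1·4 + 1, 4 = 4·1 + 0.
Back-substituting, 1 = 5 − 1·4 = 5 − (29 − 5·5) = −29 + 6·5 = −29 + 6·(34 − 1·29) = 6·34 − 7·29 = 6·34 − 7·(199 − 5·34) = −7·199 + 41·34 = −7·199 + 41·(233 − 1·199) = 41·233 − 48·199; that is, 233·41 + 199·(-48) = 1.
Scaling by 623 gives the particular solution (u, v) = (25543, -29904).
Shifting by a multiple of (199, −233) keeps it a solution: u = 25543 − 128·199 = 71, v = -29904 + 128·233 = -80.
Check: 699·71 + 597·(-80) = 49629 − 47760 = 1869. ✓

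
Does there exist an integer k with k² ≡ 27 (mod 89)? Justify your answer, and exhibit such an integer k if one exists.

89 is prime, so by Euler's criterion 27 is a square mod 89 iff 27^((89−1)/2) = 27^44 ≡ 1 (mod 89).
Squaring successively (mod 89): 27^2 = 729 ≡ 17; 27^4 ≡ 17² = 289 ≡ 22; 27^8 ≡ 22² = 484 ≡ 39; 27^16 ≡ 39² = 1521 ≡ 8; 27^32 ≡ 8² = 64 ≡ 64.
Since 44 = 32 + 8 + 4, 27^44 ≡ 64 · 39 · 22; multiplying out mod 89: 64·39 = 2496 ≡ 4, then 4·22 = 88 ≡ 88. Thus 27^44 ≡ 88 ≡ −1 (mod 89).
By Euler's criterion 27 is a quadratic non-residue mod 89: no k satisfies k² ≡ 27 (mod 89).

There is no such integer.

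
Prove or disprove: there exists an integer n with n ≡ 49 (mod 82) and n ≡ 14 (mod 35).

The moduli 82 and 35 are coprime, so by the Chinese Remainder Theorem a unique solution modulo 2870 exists.
Write n = 49 + 82t and require 49 + 82t ≡ 14 (mod 35), i.e. 82t ≡ 0 (mod 35).
82 ≡ 12 (mod 35), so this reads 12t ≡ 0 (mod 35). t = 0 satisfies this.
With t = 0: n = 49 + 82·0 = 49.
Indeed 49 ≡ 49 (mod 82) and 49 ≡ 14 (mod 35).

n = 49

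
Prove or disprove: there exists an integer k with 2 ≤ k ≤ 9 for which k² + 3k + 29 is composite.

k = 4

At k = 4: 4² + 3·4 + 29 = 57 = 3·19, which is composite.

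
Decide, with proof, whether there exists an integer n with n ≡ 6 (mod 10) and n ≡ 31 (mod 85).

n = 116

gcd(10, 85) = 5. A simultaneous solution exists iff 6 ≡ 31 (mod 5); here 6 mod 5 = 1 = 31 mod 5, so it does.
Put n = 6 + 10t, so we need 10t ≡ 25 (mod 85), equivalently (divide by 5) 2t ≡ 5 (mod 17).
To invert 2 modulo 17: 17 = 8·2 + 1, 2 = 2·1 + 0, and unwinding, 1 = 17 − 8·2. Thus 2⁻¹ ≡ -8 ≡ 9 (mod 17).
Multiplying by 9: t ≡ 9·5 = 45 ≡ 11 (mod 17).
Then n = 6 + 10·11 = 116.
Check: 116 mod 10 = 6, 116 mod 85 = 31. ✓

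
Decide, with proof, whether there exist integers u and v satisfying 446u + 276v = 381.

Both 446 and 276 are divisible by gcd(446, 276) = 2, hence so is any combination 446u + 276v.
However 381 leaves remainder 1 on division by 2.
So the equation is unsolvable over ℤ.

No, no such integers exist.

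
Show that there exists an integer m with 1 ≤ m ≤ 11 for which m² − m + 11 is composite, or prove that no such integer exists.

m = 11

At m = 11: 11² − 11 + 11 = 121 = 11·11, which is composite.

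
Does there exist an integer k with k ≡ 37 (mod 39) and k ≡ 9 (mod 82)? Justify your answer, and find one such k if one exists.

Since 39 and 82 share no common factor, CRT says the pair of congruences has a solution (unique mod 3198).
Any solution of the first congruence is k = 37 + 39t; substituting into the second, 39t ≡ 9 − 37 ≡ 54 (mod 82).
To invert 39 modulo 82: 82 = 2·39 + 4, 39 = 9·4 + 3, 4 = 1·3 + 1, 3 = 3·1 + 0, and unwinding, 1 = 4 − 1·3 = 4 − (39 − 9·4) = −39 + 10·4 = −39 + 10·(82 − 2·39) = 10·82 − 21·39. Thus 39⁻¹ ≡ -21 ≡ 61 (mod 82).
Multiplying by 61: t ≡ 61·54 = 3294 ≡ 14 (mod 82).
With t = 14: k = 37 + 39·14 = 583.
Check: 583 mod 39 = 37, 583 mod 82 = 9. ✓

k = 583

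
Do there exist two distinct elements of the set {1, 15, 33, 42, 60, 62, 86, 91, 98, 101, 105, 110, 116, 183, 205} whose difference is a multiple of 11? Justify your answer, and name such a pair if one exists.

Both 33 and 110 leave remainder 0 on division by 11; their difference 77 = 7·11 is a multiple of 11.

33 and 110 are such a pair.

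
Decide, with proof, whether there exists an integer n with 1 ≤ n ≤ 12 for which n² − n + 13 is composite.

n = 4

At n = 4: 4² − 4 + 13 = 25 = 5·5, which is composite.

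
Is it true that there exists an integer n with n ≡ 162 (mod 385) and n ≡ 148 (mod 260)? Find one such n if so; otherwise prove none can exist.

Reduce both congruences modulo 5, which divides 385 and 260: they say n ≡ 162 (mod 5) and n ≡ 148 (mod 5).
However 162 ≡ 2 and 148 ≡ 3 (mod 5), and 2 ≠ 3.
Therefore no such n exists.

There is no such integer.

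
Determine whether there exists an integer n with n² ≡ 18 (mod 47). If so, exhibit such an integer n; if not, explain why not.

n = 21 works: 21² = 441, and 441 − 18 = 423 = 9·47.

n = 21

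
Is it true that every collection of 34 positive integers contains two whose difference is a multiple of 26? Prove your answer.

True.

Partition the integers by their residue mod 26; there are 26 classes.
With 34 integers and only 26 classes, the pigeonhole principle forces two of them, say a and b, into the same class.
Then a ≡ b (mod 26), i.e. 26 ∣ (a − b).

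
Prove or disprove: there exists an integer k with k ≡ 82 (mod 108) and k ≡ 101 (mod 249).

No such integer exists.

gcd(108, 249) = 3. If k ≡ 82 (mod 108) and k ≡ 101 (mod 249), then k ≡ 82 (mod 3) and k ≡ 101 (mod 3).
However 82 ≡ 1 and 101 ≡ 2 (mod 3), and 1 ≠ 2.
Therefore no such k exists.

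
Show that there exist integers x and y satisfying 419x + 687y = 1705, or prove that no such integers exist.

x = 473, y = -286

Since gcd(419, 687) = 1, every integer is an integer combination of 419 and 687.
Euclidean algorithm: 687 = 1·419 + 268, 419 = 1·268 + 151, 268 = 1·151 + 117, 151 = 1·117 + 34, 117 = 3·34 + 15, 34 = 2·15 + 4, 15 = 3·4 + 3, 4 = 1·3 + 1, 3 = 3·1 + 0.
Working back up the chain: 1 = 4 − 1·3 = 4 − (15 − 3·4) = −15 + 4·4 = −15 + 4·(34 − 2·15) = 4·34 − 9·15 = 4·34 − 9·(117 − 3·34) = −9·117 + 31·34 = −9·117 + 31·(151 − 1·117) = 31·151 − 40·117 = 31·151 − 40·(268 − 1·151) = −40·268 + 71·151 = −40·268 + 71·(419 − 1·268) = 71·419 − 111·268 = 71·419 − 111·(687 − 1·419) = −111·687 + 182·419. So 419·182 + 687·(-111) = 1.
Times 1705: 419·310310 + 687·(-189255) = 1705, so (310310, -189255) solves it.
Shifting by a multiple of (687, −419) keeps it a solution: x = 310310 − 451·687 = 473, y = -189255 + 451·419 = -286.
Indeed 419·473 + 687·(-286) = 198187 − 196482 = 1705.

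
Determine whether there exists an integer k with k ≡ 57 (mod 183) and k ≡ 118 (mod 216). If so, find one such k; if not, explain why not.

No, no such integer exists.

Reduce both congruences modulo 3, which divides 183 and 216: they say k ≡ 57 (mod 3) and k ≡ 118 (mod 3).
But 57 mod 3 = 0 while 118 mod 3 = 1, a contradiction.
Therefore no such k exists.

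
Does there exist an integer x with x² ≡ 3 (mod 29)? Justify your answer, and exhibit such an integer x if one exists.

No, no such integer exists.

29 is prime, so by Euler's criterion 3 is a square mod 29 iff 3^((29−1)/2) = 3^14 ≡ 1 (mod 29).
Squaring successively (mod 29): 3^2 = 9 ≡ 9; 3^4 ≡ 9² = 81 ≡ 23; 3^8 ≡ 23² = 529 ≡ 7.
Since 14 = 8 + 4 + 2, 3^14 ≡ 7 · 23 · 9; multiplying out mod 29: 7·23 = 161 ≡ 16, then 16·9 = 144 ≡ 28. Thus 3^14 ≡ 28 ≡ −1 (mod 29).
By Euler's criterion 3 is a quadratic non-residue mod 29: no x satisfies x² ≡ 3 (mod 29).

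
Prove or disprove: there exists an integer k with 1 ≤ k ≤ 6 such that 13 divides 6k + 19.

The values of 6k + 19 for k = 1, 2, …, 6 are 25, 31, 37, 43, 49, 55; reduced mod 13 these are 12, 5, 11, 4, 10, 3.
None is 0, so 13 never divides 6k + 19 on this range.

No, no such integer k in that range exists.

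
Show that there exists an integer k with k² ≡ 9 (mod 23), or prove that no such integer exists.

Take k = 3. Then 3² = 9, and since 0 ≤ 9 < 23 this is already reduced: 3² ≡ 9 (mod 23).

k = 3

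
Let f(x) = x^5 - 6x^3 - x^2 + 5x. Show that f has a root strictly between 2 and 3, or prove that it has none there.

Such a root exists.

f(2) = -10 and f(3) = 87, which have opposite signs.
f is continuous everywhere (it is a polynomial), in particular on [2, 3].
By the Intermediate Value Theorem f must vanish at some point of (2, 3).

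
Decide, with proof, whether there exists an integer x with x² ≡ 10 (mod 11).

Computing x² mod 11 for x = 0, 1, …, 5 (enough, by the symmetry x ↦ 11 − x) gives 0, 1, 4, 9, 5, 3.
So the quadratic residues mod 11 are {0, 1, 3, 4, 5, 9}, and 10 is not among them.
Hence no integer x has x² ≡ 10 (mod 11).

No such integer exists.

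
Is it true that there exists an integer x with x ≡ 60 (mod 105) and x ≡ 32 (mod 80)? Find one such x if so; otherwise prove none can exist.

gcd(105, 80) = 5. If x ≡ 60 (mod 105) and x ≡ 32 (mod 80), then x ≡ 60 (mod 5) and x ≡ 32 (mod 5).
But 60 mod 5 = 0 while 32 mod 5 = 2, a contradiction.
Hence the system has no solution.

No, no such integer exists.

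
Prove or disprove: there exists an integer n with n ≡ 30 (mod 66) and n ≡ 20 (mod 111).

gcd(66, 111) = 3. If n ≡ 30 (mod 66) and n ≡ 20 (mod 111), then n ≡ 30 (mod 3) and n ≡ 20 (mod 3).
But 30 mod 3 = 0 while 20 mod 3 = 2, a contradiction.
So no integer satisfies both congruences.

There is no such integer.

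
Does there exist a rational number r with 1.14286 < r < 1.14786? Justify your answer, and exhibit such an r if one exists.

r = 39/34

Multiplying by 34: 34·1.14286 = 38.85724 and 34·1.14786 = 39.02724, so the integer 39 lies strictly between them.
Hence 39/34 is a rational number with 1.14286 < 39/34 < 1.14786.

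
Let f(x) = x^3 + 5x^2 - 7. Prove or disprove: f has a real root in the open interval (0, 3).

Yes, f has a root in the interval.

f(0) = -7 and f(3) = 65, which have opposite signs.
As a polynomial, f is continuous on every closed interval.
By the Intermediate Value Theorem, f takes the value 0 somewhere in the open interval.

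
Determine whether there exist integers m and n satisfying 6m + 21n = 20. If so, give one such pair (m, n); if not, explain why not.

Any value of 6m + 21n is a multiple of gcd(6, 21) = 3.
But 20 is not a multiple of 3 (it leaves remainder 2).
So the equation is unsolvable over ℤ.

There are no such integers.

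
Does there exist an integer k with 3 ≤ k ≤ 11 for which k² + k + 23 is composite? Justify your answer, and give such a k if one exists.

k = 6

At k = 6: 6² + 6 + 23 = 65 = 5·13, which is composite.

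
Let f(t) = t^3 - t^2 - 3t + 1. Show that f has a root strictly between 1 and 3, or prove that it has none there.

Yes, f has a root in the interval.

f(1) = -2 and f(3) = 10, which have opposite signs.
Since f is a polynomial it is continuous on [1, 3].
By the Intermediate Value Theorem, f takes the value 0 somewhere in the open interval.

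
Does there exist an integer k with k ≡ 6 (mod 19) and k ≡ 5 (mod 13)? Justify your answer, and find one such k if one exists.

k = 44

The moduli 19 and 13 are coprime, so by the Chinese Remainder Theorem a unique solution modulo 247 exists.
Write k = 6 + 19t and require 6 + 19t ≡ 5 (mod 13), i.e. 19t ≡ 12 (mod 13).
19 ≡ 6 (mod 13), so this reads 6t ≡ 12 (mod 13). Note 6·11 = 66 ≡ 1 (mod 13) (as 66 − 1 = 5·13), so 6⁻¹ ≡ 11.
Therefore t ≡ 11·12 = 132 ≡ 2 (mod 13).
With t = 2: k = 6 + 19·2 = 44.
Check: 44 mod 19 = 6, 44 mod 13 = 5. ✓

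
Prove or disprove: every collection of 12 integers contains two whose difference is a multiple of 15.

Try 12 consecutive integers, 16, 17, …, 27. Their remainders mod 15 are 1, 2, 3, 4, 5, 6, 7, 8, 9, 10, 11, 12 — pairwise different, as any 12 ≤ 15 consecutive integers have distinct residues.
No two share a residue, so no pair has difference divisible by 15; the claim fails for this set.

No, the set {16, 17, 18, 19, 20, 21, 22, 23, 24, 25, 26, 27} is a counterexample.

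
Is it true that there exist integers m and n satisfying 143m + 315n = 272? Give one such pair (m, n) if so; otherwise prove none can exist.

143 and 315 are coprime, so 143m + 315n ranges over all of ℤ.
Run the Euclidean algorithm on 315 and 143: 315 = 2·143 + 29, 143 = 4·29 + 27, 29 = 1·27 + 2, 27 = 13·2 + 1, 2 = 2·1 + 0.
Back-substituting, 1 = 27 − 13·2 = 27 − 13·(29 − 1·27) = −13·29 + 14·27 = −13·29 + 14·(143 − 4·29) = 14·143 − 69·29 = 14·143 − 69·(315 − 2·143) = −69·315 + 152·143; that is, 143·152 + 315·(-69) = 1.
Multiplying through by 272: m = 152·272 = 41344, n = (-69)·272 = -18768 is a solution.
The general solution is m = 41344 + 315k, n = -18768 − 143k; taking k = -131 gives the smaller pair m = 79, n = -35.
Check: 143·79 + 315·(-35) = 11297 − 11025 = 272. ✓

m = 79, n = -35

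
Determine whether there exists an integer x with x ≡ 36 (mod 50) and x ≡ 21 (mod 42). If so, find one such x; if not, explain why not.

No, no such integer exists.

Both moduli are multiples of 2 = gcd(50, 42), so any solution would satisfy x ≡ 36 and x ≡ 21 modulo 2 simultaneously.
These are incompatible: 36 − 21 = 15 is not divisible by 2.
So no integer satisfies both congruences.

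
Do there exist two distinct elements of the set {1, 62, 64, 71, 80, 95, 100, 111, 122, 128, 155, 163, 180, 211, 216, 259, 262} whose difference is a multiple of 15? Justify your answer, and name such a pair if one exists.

Reduce each element mod 15: 1↦1, 62↦2, 64↦4, 71↦11, 80↦5, 95↦5, 100↦10, 111↦6, 122↦2, 128↦8, 155↦5, 163↦13, 180↦0, 211↦1, 216↦6, 259↦4, 262↦7. The residue 1 repeats (at 1 and 211), and 211 − 1 = 210 = 14·15.

Yes: 1 and 211.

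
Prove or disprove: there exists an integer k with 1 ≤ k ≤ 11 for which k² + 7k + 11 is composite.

k = 11

At k = 11: 11² + 7·11 + 11 = 209 = 11·19, which is composite.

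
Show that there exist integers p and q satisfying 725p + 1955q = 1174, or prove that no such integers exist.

gcd(725, 1955) = 5, so every integer of the form 725p + 1955q is a multiple of 5.
However 1174 leaves remainder 4 on division by 5.
So the equation is unsolvable over ℤ.

No, no such integers exist.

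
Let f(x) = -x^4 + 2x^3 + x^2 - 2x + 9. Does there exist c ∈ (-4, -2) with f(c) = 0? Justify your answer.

No such root exists.

f(-4) = -351 and f(-2) = -15, both negative, so a sign-change argument is unavailable; we show f keeps this sign on the whole interval.
Substitute x = -2 − u, where 0 < u < 2 on the interval. Expanding, f(-2 − u) = -u^4 - 10u^3 - 35u^2 - 50u - 15.
All 5 nonzero coefficients of this polynomial in u are negative; hence for u > 0 the value is a sum of negative terms (the constant -15 among them).
So f is strictly negative on (-4, -2); no root exists in the interval.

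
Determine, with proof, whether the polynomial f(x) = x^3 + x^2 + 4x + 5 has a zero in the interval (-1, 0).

Evaluate at the endpoints: f(-1) = 1, f(0) = 5 — same sign (positive).
The derivative f'(x) = 3x^2 + 2x + 4 is a quadratic with discriminant 2² − 4·3·4 = -44 < 0; it never vanishes, so it is always positive (sign of the leading coefficient).
Hence f is strictly increasing on ℝ, and in particular on [-1, 0]. A strictly monotone function with same-sign endpoint values stays positive on the whole interval, so f has no zero in (-1, 0).

f has no root in that interval.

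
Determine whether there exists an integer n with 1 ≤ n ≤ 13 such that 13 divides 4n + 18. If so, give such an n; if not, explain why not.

At n = 1 the value 22 is not a multiple of 13. At n = 2 we get 4·2 + 18 = 26, and 26 = 13·2.

n = 2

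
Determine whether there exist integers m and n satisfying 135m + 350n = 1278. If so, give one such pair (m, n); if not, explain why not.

No such integers exist.

Any value of 135m + 350n is a multiple of gcd(135, 350) = 5.
But 1278 = 5·255 + 3, so 5 ∤ 1278.
Hence no integers m, n satisfy the equation.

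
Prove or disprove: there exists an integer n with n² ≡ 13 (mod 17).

n = 8 works: 8² = 64, and 64 − 13 = 51 = 3·17.

n = 8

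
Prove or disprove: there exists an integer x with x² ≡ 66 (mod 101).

There is no such integer.

Apply Euler's criterion with the prime 101: 66 is a quadratic residue iff 66^50 ≡ 1 (mod 101), and a non-residue iff it is ≡ −1.
Squaring successively (mod 101): 66^2 = 4356 ≡ 13; 66^4 ≡ 13² = 169 ≡ 68; 66^8 ≡ 68² = 4624 ≡ 79; 66^16 ≡ 79² = 6241 ≡ 80; 66^32 ≡ 80² = 6400 ≡ 37.
Since 50 = 32 + 16 + 2, 66^50 ≡ 37 · 80 · 13; multiplying out mod 101: 37·80 = 2960 ≡ 31, then 31·13 = 403 ≡ 100. Thus 66^50 ≡ 100 ≡ −1 (mod 101).
By Euler's criterion 66 is a quadratic non-residue mod 101: no x satisfies x² ≡ 66 (mod 101).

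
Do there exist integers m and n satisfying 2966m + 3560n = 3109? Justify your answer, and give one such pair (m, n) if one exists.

gcd(2966, 3560) = 2, so every integer of the form 2966m + 3560n is a multiple of 2.
But 3109 is not a multiple of 2 (it leaves remainder 1).
So the equation is unsolvable over ℤ.

There are no such integers.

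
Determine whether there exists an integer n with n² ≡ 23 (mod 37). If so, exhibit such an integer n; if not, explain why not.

37 is prime, so by Euler's criterion 23 is a square mod 37 iff 23^((37−1)/2) = 23^18 ≡ 1 (mod 37).
Squaring successively (mod 37): 23^2 = 529 ≡ 11; 23^4 ≡ 11² = 121 ≡ 10; 23^8 ≡ 10² = 100 ≡ 26; 23^16 ≡ 26² = 676 ≡ 10.
Since 18 = 16 + 2, 23^18 ≡ 10 · 11; multiplying out mod 37: 10·11 = 110 ≡ 36. Thus 23^18 ≡ 36 ≡ −1 (mod 37).
The value −1 means 23 is a non-residue modulo 37, so n² ≡ 23 (mod 37) is impossible.

No, no such integer exists.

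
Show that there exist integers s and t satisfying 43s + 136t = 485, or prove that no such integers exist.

Since gcd(43, 136) = 1, every integer is an integer combination of 43 and 136.
Euclidean algorithm: 136 = 3·43 + 7, 43 = 6·7 + 1, 7 = 7·1 + 0.
Back-substituting, 1 = 43 − 6·7 = 43 − 6·(136 − 3·43) = −6·136 + 19·43; that is, 43·19 + 136·(-6) = 1.
Times 485: 43·9215 + 136·(-2910) = 485, so (9215, -2910) solves it.
Subtracting 67·136 from s and adding 67·43 to t gives the tidier solution (103, -29).
Check: 43·103 + 136·(-29) = 4429 − 3944 = 485. ✓

s = 103, t = -29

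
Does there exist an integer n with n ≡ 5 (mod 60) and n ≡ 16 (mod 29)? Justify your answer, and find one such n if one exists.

n = 1205

The moduli 60 and 29 are coprime, so by the Chinese Remainder Theorem a unique solution modulo 1740 exists.
Any solution of the first congruence is n = 5 + 60t; substituting into the second, 60t ≡ 16 − 5 ≡ 11 (mod 29).
60 ≡ 2 (mod 29), so this reads 2t ≡ 11 (mod 29). Invert 2 mod 29 by the Euclidean algorithm: 29 = 14·2 + 1, 2 = 2·1 + 0; back-substituting, 1 = 29 − 14·2. Hence 2·(-14) ≡ 1, so 2⁻¹ ≡ -14 ≡ 15 (mod 29).
Multiplying by 15: t ≡ 15·11 = 165 ≡ 20 (mod 29).
Taking t = 20 gives n = 5 + 60·20 = 1205.
Verify: 1205 = 20·60 + 5 and 1205 = 41·29 + 16. ✓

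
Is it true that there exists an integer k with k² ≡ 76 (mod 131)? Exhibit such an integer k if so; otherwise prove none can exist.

131 is prime, so by Euler's criterion 76 is a square mod 131 iff 76^((131−1)/2) = 76^65 ≡ 1 (mod 131).
Squaring successively (mod 131): 76^2 = 5776 ≡ 12; 76^4 ≡ 12² = 144 ≡ 13; 76^8 ≡ 13² = 169 ≡ 38; 76^16 ≡ 38² = 1444 ≡ 3; 76^32 ≡ 3² = 9 ≡ 9; 76^64 ≡ 9² = 81 ≡ 81.
Since 65 = 64 + 1, 76^65 ≡ 81 · 76; multiplying out mod 131: 81·76 = 6156 ≡ 130. Thus 76^65 ≡ 130 ≡ −1 (mod 131).
The value −1 means 76 is a non-residue modulo 131, so k² ≡ 76 (mod 131) is impossible.

There is no such integer.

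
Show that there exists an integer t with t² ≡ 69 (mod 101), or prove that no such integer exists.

Apply Euler's criterion with the prime 101: 69 is a quadratic residue iff 69^50 ≡ 1 (mod 101), and a non-residue iff it is ≡ −1.
Repeated squaring mod 101: 69^2 = 4761 ≡ 14; 69^4 ≡ 14² = 196 ≡ 95; 69^8 ≡ 95² = 9025 ≡ 36; 69^16 ≡ 36² = 1296 ≡ 84; 69^32 ≡ 84² = 7056 ≡ 87.
Since 50 = 32 + 16 + 2, 69^50 ≡ 87 · 84 · 14; multiplying out mod 101: 87·84 = 7308 ≡ 36, then 36·14 = 504 ≡ 100. Thus 69^50 ≡ 100 ≡ −1 (mod 101).
By Euler's criterion 69 is a quadratic non-residue mod 101: no t satisfies t² ≡ 69 (mod 101).

No, no such integer exists.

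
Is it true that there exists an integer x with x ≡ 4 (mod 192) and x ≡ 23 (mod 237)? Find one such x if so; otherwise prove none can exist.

Reduce both congruences modulo 3, which divides 192 and 237: they say x ≡ 4 (mod 3) and x ≡ 23 (mod 3).
But 4 mod 3 = 1 while 23 mod 3 = 2, a contradiction.
Hence the system has no solution.

There is no such integer.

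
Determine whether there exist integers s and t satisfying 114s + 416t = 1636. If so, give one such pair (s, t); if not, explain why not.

s = 18, t = -1

Every value of 114s + 416t is a multiple of gcd(114, 416) = 2; since 2 ∣ 1636, solutions exist.
Dividing through by 2 reduces the equation to 57s + 208t = 818.
Euclidean algorithm: 208 = 3·57 + 37, 57 = 1·37 + 20, 37 = 1·20 + 17, 20 = 1·17 + 3, 17 = 5·3 + 2, 3 = 1·2 + 1, 2 = 2·1 + 0.
Working back up the chain: 1 = 3 − 1·2 = 3 − (17 − 5·3) = −17 + 6·3 = −17 + 6·(20 − 1·17) = 6·20 − 7·17 = 6·20 − 7·(37 − 1·20) = −7·37 + 13·20 = −7·37 + 13·(57 − 1·37) = 13·57 − 20·37 = 13·57 − 20·(208 − 3·57) = −20·208 + 73·57. So 57·73 + 208·(-20) = 1.
Scaling by 818 gives the particular solution (s, t) = (59714, -16360).
Subtracting 287·208 from s and adding 287·57 to t gives the tidier solution (18, -1).
Check: 114·18 + 416·(-1) = 2052 − 416 = 1636. ✓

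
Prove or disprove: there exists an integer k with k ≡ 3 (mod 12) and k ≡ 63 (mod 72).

k = 63

Here gcd(12, 72) = 12, and both 3 and 63 leave remainder 3 mod 12, so the system is consistent.
List candidates k ≡ 3 (mod 12): 3, 15, 27, 39, 51, 63. Modulo 72 these are 3, 15, 27, 39, 51, 63; 63 gives 63 as required.
Indeed 63 ≡ 3 (mod 12) and 63 ≡ 63 (mod 72).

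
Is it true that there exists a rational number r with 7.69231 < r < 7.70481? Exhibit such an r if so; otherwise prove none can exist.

r = 77/10

Look for a denominator N such that an integer falls strictly between N·7.69231 and N·7.70481. N = 10 works: 10·7.69231 = 76.92310 < 77 < 77.04810 = 10·7.70481.
Dividing back, 7.69231 < 77/10 < 7.70481, and 77/10 is rational.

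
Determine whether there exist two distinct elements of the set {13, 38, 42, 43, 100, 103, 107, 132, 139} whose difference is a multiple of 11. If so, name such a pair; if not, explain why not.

No such pair exists.

Reduce each element modulo 11: 13↦2, 38↦5, 42↦9, 43↦10, 100↦1, 103↦4, 107↦8, 132↦0, 139↦7.
No residue repeats among the 9 elements, so no pair has difference ≡ 0 (mod 11).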